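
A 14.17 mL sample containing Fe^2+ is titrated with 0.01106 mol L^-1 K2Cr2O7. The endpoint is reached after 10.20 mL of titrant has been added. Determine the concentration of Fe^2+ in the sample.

0.0478 M

n(K2Cr2O7) = 0.01106 x 0.01020 = 0.0001128 mol.
From the balanced equation, 1 mol K2Cr2O7 reacts with 6 mol Fe^2+, so n(Fe^2+) = 0.0001128 x 6/1 = 0.0006769 mol.
[Fe^2+] = 0.0006769 / 0.01417 L = 0.0478 M.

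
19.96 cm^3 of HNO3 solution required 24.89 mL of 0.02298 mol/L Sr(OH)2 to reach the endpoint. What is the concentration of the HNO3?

0.0573 M

n(Sr(OH)2) delivered = 0.02298 x 0.02489 = 0.0005720 mol.
The reaction is 2 HNO3 + 1 Sr(OH)2, so n(HNO3) = 0.0005720 x 2/1 = 0.001144 mol.
[HNO3] = 0.001144 mol / 0.01996 L = 0.0573 M.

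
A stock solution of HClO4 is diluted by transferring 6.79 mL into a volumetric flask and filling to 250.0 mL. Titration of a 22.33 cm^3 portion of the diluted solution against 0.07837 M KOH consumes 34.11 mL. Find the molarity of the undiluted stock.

n(KOH) = 0.07837 x 0.03411 = 0.002673 mol.
n(HClO4) in the aliquot = 0.002673 mol.
[diluted HClO4] = 0.002673 / 0.02233 = 0.1197 M.
Dilution factor = 250.0/6.790 = 36.82, so [stock] = 0.1197 x 36.82 = 4.41 M.

4.41 M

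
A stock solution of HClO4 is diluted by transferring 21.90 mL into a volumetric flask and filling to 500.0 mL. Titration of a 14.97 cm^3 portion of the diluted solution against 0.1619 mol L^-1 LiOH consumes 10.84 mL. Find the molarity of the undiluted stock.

2.68 M

n(LiOH) = 0.1619 x 0.01084 = 0.001755 mol.
n(HClO4) in the aliquot = 0.001755 mol.
[diluted HClO4] = 0.001755 / 0.01497 = 0.1172 M.
Dilution factor = 500.0/21.90 = 22.83, so [stock] = 0.1172 x 22.83 = 2.68 M.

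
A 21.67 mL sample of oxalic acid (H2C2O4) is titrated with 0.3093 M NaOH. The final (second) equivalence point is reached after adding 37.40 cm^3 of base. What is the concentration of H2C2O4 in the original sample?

0.267 M

n(NaOH) = 0.3093 x 0.03740 = 0.01157 mol.
At the final (second) equivalence point, 2 mol OH^- react per mol H2C2O4, so n(H2C2O4) = 0.01157 / 2 = 0.005784 mol.
[H2C2O4] = 0.005784 / 0.02167 L = 0.267 M.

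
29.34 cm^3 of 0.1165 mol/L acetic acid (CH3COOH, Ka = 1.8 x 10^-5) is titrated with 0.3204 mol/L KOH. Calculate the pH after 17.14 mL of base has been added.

n(acid) = 0.1165 x 0.02934 = 0.003418 mol; n(KOH) added = 0.3204 x 0.01714 = 0.005492 mol.
Base is in excess by 0.005492 - 0.003418 = 0.002074 mol in a total volume of 0.04648 L.
[OH^-] = 0.002074/0.04648 = 0.04461 M, so pOH = 1.35 and pH = 14.00 - 1.35 = 12.65.

12.65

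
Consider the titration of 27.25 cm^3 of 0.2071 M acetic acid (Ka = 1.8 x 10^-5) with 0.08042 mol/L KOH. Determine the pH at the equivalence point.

8.75

n(CH3COOH) = 0.2071 x 0.02725 = 0.005643 mol; V(KOH) at equivalence = 0.005643/0.08042 = 0.07018 L.
At equivalence all the acid is converted to CH3COO-; total volume = 0.02725 + 0.07018 = 0.09743 L, so [CH3COO-] = 0.005643/0.09743 = 0.05793 M.
Kb = Kw/Ka = 1.0e-14 / 1.8 x 10^-5 = 5.56e-10.
[OH^-] = sqrt(Kb x [CH3COO-]) = sqrt(5.56e-10 x 0.05793) = 5.67e-6 M.
pOH = 5.25, so pH = 14.00 - 5.25 = 8.75.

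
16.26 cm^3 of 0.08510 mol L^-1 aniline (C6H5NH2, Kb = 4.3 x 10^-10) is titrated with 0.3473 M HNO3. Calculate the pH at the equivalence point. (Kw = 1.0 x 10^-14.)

n(C6H5NH2) = 0.08510 x 0.01626 = 0.001384 mol; V(HNO3) at equivalence = 0.001384/0.3473 = 0.003984 L.
At equivalence the base is fully converted to C6H5NH3+; total volume = 0.02024 L, so [C6H5NH3+] = 0.001384/0.02024 = 0.06835 M.
Ka(C6H5NH3+) = Kw/Kb = 1.0e-14 / 4.3 x 10^-10 = 2.33e-5.
[H^+] = sqrt(Ka x [C6H5NH3+]) = sqrt(2.33e-5 x 0.06835) = 0.00126 M.
pH = -log(0.00126) = 2.90.

2.90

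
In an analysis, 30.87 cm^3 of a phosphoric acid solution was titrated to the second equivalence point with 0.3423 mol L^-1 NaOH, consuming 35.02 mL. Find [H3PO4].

n(NaOH) = 0.3423 x 0.03502 = 0.01199 mol.
At the second equivalence point, 2 mol OH^- react per mol H3PO4, so n(H3PO4) = 0.01199 / 2 = 0.005994 mol.
[H3PO4] = 0.005994 / 0.03087 L = 0.194 M.

0.194 M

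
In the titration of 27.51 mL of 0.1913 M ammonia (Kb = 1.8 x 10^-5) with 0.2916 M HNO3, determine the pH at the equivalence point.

n(NH3) = 0.1913 x 0.02751 = 0.005263 mol; V(HNO3) at equivalence = 0.005263/0.2916 = 0.01805 L.
At equivalence the base is fully converted to NH4+; total volume = 0.04556 L, so [NH4+] = 0.005263/0.04556 = 0.1155 M.
Ka(NH4+) = Kw/Kb = 1.0e-14 / 1.8 x 10^-5 = 5.56e-10.
[H^+] = sqrt(Ka x [NH4+]) = sqrt(5.56e-10 x 0.1155) = 8.01e-6 M.
pH = -log(8.01e-6) = 5.10.

5.10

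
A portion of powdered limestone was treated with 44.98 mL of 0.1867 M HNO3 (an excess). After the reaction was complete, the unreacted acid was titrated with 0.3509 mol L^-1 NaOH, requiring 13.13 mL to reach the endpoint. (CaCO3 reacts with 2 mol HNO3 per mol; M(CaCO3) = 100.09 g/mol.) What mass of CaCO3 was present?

Total n(HNO3) added = 0.1867 x 0.04498 = 0.008398 mol.
n(NaOH) used = 0.3509 x 0.01313 = 0.004607 mol, which equals the excess n(HNO3).
So n(HNO3) consumed by the sample = 0.008398 - 0.004607 = 0.003790 mol.
n(CaCO3) = 0.003790 / 2 = 0.001895 mol.
mass = 0.001895 mol x 100.09 g/mol = 0.190 g.

0.190 g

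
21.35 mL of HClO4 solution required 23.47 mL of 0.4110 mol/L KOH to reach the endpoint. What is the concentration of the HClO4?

n(KOH) delivered = 0.4110 x 0.02347 = 0.009646 mol.
For a 1:1 reaction, n(HClO4) = 0.009646 mol.
[HClO4] = 0.009646 mol / 0.02135 L = 0.452 M.

0.452 M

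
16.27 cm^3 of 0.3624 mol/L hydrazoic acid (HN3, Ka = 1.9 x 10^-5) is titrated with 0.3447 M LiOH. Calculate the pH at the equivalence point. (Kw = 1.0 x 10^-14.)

8.98

n(HN3) = 0.3624 x 0.01627 = 0.005896 mol; V(LiOH) at equivalence = 0.005896/0.3447 = 0.01711 L.
At equivalence all the acid is converted to N3-; total volume = 0.01627 + 0.01711 = 0.03338 L, so [N3-] = 0.005896/0.03338 = 0.1767 M.
Kb = Kw/Ka = 1.0e-14 / 1.9 x 10^-5 = 5.26e-10.
[OH^-] = sqrt(Kb x [N3-]) = sqrt(5.26e-10 x 0.1767) = 9.64e-6 M.
pOH = 5.02, so pH = 14.00 - 5.02 = 8.98.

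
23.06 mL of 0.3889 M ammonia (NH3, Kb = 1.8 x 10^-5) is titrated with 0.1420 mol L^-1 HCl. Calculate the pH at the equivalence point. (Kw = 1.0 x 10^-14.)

n(NH3) = 0.3889 x 0.02306 = 0.008968 mol; V(HCl) at equivalence = 0.008968/0.1420 = 0.06316 L.
At equivalence the base is fully converted to NH4+; total volume = 0.08622 L, so [NH4+] = 0.008968/0.08622 = 0.1040 M.
Ka(NH4+) = Kw/Kb = 1.0e-14 / 1.8 x 10^-5 = 5.56e-10.
[H^+] = sqrt(Ka x [NH4+]) = sqrt(5.56e-10 x 0.1040) = 7.60e-6 M.
pH = -log(7.60e-6) = 5.12.

5.12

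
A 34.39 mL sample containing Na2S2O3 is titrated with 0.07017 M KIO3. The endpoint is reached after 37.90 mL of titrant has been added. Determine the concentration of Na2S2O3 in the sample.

n(KIO3) = 0.07017 x 0.03790 = 0.002659 mol.
From the balanced equation, 1 mol KIO3 reacts with 6 mol Na2S2O3, so n(Na2S2O3) = 0.002659 x 6/1 = 0.01596 mol.
[Na2S2O3] = 0.01596 / 0.03439 L = 0.464 M.

0.464 M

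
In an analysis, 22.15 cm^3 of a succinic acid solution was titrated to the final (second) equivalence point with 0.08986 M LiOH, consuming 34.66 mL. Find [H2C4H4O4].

n(LiOH) = 0.08986 x 0.03466 = 0.003115 mol.
At the final (second) equivalence point, 2 mol OH^- react per mol H2C4H4O4, so n(H2C4H4O4) = 0.003115 / 2 = 0.001557 mol.
[H2C4H4O4] = 0.001557 / 0.02215 L = 0.0703 M.

0.0703 M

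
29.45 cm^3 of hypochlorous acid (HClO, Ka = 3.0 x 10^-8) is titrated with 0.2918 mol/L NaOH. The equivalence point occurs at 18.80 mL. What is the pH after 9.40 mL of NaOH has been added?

9.40 mL is exactly half the equivalence volume (18.80/2), i.e. the half-equivalence point.
There, n(HA) = n(A^-), so pH = pKa = -log(3.0 x 10^-8) = 7.52.

7.52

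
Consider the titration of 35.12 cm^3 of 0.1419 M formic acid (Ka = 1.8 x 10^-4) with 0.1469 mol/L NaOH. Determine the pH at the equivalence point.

8.30

n(HCOOH) = 0.1419 x 0.03512 = 0.004984 mol; V(NaOH) at equivalence = 0.004984/0.1469 = 0.03392 L.
At equivalence all the acid is converted to HCOO-; total volume = 0.03512 + 0.03392 = 0.06904 L, so [HCOO-] = 0.004984/0.06904 = 0.07218 M.
Kb = Kw/Ka = 1.0e-14 / 1.8 x 10^-4 = 5.56e-11.
[OH^-] = sqrt(Kb x [HCOO-]) = sqrt(5.56e-11 x 0.07218) = 2.00e-6 M.
pOH = 5.70, so pH = 14.00 - 5.70 = 8.30.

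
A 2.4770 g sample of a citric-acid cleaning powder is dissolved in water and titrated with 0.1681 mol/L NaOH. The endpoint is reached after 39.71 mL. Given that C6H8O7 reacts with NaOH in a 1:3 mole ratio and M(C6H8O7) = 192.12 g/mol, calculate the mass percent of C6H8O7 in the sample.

n(NaOH) = 0.1681 x 0.03971 = 0.006675 mol.
n(C6H8O7) = 0.006675 / 3 = 0.002225 mol.
mass of C6H8O7 = 0.002225 x 192.12 = 0.4275 g.
% purity = 0.4275 / 2.4770 x 100 = 17.3%.

17.3%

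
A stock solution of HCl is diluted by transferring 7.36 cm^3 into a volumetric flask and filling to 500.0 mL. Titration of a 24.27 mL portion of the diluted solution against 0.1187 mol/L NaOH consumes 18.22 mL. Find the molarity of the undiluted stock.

6.05 M

n(NaOH) = 0.1187 x 0.01822 = 0.002163 mol.
n(HCl) in the aliquot = 0.002163 mol.
[diluted HCl] = 0.002163 / 0.02427 = 0.08911 M.
Dilution factor = 500.0/7.360 = 67.93, so [stock] = 0.08911 x 67.93 = 6.05 M.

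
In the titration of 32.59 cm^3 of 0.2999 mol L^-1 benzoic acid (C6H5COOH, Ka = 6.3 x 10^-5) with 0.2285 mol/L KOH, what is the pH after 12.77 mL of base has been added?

3.83

Initial n(C6H5COOH) = 0.2999 x 0.03259 = 0.009774 mol.
n(KOH) added = 0.2285 x 0.01277 = 0.002918 mol, converting that many moles of C6H5COOH to C6H5COO-.
Remaining n(C6H5COOH) = 0.006856 mol; n(C6H5COO-) = 0.002918 mol.
By Henderson-Hasselbalch, pH = pKa + log([A^-]/[HA]) = 4.20 + log(0.002918/0.006856) = 4.20 + (-0.37) = 3.83.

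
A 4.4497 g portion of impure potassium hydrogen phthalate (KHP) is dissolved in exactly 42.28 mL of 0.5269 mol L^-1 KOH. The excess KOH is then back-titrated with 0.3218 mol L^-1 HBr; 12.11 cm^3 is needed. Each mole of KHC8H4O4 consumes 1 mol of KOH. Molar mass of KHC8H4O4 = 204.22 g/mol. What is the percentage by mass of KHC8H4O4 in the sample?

84.4%

Total n(KOH) added = 0.5269 x 0.04228 = 0.02228 mol.
n(HBr) used = 0.3218 x 0.01211 = 0.003897 mol, which equals the excess n(KOH).
So n(KOH) consumed by the sample = 0.02228 - 0.003897 = 0.01838 mol.
n(KHC8H4O4) = 0.01838 / 1 = 0.01838 mol.
mass KHC8H4O4 = 0.01838 x 204.22 = 3.754 g, so %KHC8H4O4 = 3.754/4.4497 x 100 = 84.4%.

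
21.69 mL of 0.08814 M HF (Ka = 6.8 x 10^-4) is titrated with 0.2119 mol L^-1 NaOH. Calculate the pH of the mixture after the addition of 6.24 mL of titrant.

3.52

Initial n(HF) = 0.08814 x 0.02169 = 0.001912 mol.
n(NaOH) added = 0.2119 x 0.006240 = 0.001322 mol, converting that many moles of HF to F-.
Remaining n(HF) = 0.0005895 mol; n(F-) = 0.001322 mol.
By Henderson-Hasselbalch, pH = pKa + log([A^-]/[HA]) = 3.17 + log(0.001322/0.0005895) = 3.17 + (+0.35) = 3.52.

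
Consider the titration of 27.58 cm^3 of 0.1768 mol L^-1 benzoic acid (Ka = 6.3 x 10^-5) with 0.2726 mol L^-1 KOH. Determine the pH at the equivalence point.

n(C6H5COOH) = 0.1768 x 0.02758 = 0.004876 mol; V(KOH) at equivalence = 0.004876/0.2726 = 0.01789 L.
At equivalence all the acid is converted to C6H5COO-; total volume = 0.02758 + 0.01789 = 0.04547 L, so [C6H5COO-] = 0.004876/0.04547 = 0.1072 M.
Kb = Kw/Ka = 1.0e-14 / 6.3 x 10^-5 = 1.59e-10.
[OH^-] = sqrt(Kb x [C6H5COO-]) = sqrt(1.59e-10 x 0.1072) = 4.13e-6 M.
pOH = 5.38, so pH = 14.00 - 5.38 = 8.62.

8.62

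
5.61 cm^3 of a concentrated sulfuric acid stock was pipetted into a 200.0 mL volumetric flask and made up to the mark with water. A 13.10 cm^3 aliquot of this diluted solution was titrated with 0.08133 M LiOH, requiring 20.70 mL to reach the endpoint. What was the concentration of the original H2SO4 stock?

n(LiOH) = 0.08133 x 0.02070 = 0.001684 mol.
n(H2SO4) in the aliquot = 0.001684 x 1/2 = 0.0008418 mol.
[diluted H2SO4] = 0.0008418 / 0.01310 = 0.06426 M.
Dilution factor = 200.0/5.610 = 35.65, so [stock] = 0.06426 x 35.65 = 2.29 M.

2.29 M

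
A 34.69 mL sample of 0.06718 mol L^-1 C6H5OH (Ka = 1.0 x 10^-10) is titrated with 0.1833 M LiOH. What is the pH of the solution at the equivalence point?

11.35

n(C6H5OH) = 0.06718 x 0.03469 = 0.002330 mol; V(LiOH) at equivalence = 0.002330/0.1833 = 0.01271 L.
At equivalence all the acid is converted to C6H5O-; total volume = 0.03469 + 0.01271 = 0.04740 L, so [C6H5O-] = 0.002330/0.04740 = 0.04916 M.
Kb = Kw/Ka = 1.0e-14 / 1.0 x 10^-10 = 0.000100.
[OH^-] = sqrt(Kb x [C6H5O-]) = sqrt(0.000100 x 0.04916) = 0.00222 M.
pOH = 2.65, so pH = 14.00 - 2.65 = 11.35.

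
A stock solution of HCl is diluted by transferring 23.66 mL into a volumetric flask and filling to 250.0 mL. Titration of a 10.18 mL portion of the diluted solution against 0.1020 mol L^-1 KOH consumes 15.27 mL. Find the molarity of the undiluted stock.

n(KOH) = 0.1020 x 0.01527 = 0.001558 mol.
n(HCl) in the aliquot = 0.001558 mol.
[diluted HCl] = 0.001558 / 0.01018 = 0.1530 M.
Dilution factor = 250.0/23.66 = 10.57, so [stock] = 0.1530 x 10.57 = 1.62 M.

1.62 M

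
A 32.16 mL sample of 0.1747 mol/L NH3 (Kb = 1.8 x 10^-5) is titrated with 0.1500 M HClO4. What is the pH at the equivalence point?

n(NH3) = 0.1747 x 0.03216 = 0.005618 mol; V(HClO4) at equivalence = 0.005618/0.1500 = 0.03746 L.
At equivalence the base is fully converted to NH4+; total volume = 0.06962 L, so [NH4+] = 0.005618/0.06962 = 0.08071 M.
Ka(NH4+) = Kw/Kb = 1.0e-14 / 1.8 x 10^-5 = 5.56e-10.
[H^+] = sqrt(Ka x [NH4+]) = sqrt(5.56e-10 x 0.08071) = 6.70e-6 M.
pH = -log(6.70e-6) = 5.17.

5.17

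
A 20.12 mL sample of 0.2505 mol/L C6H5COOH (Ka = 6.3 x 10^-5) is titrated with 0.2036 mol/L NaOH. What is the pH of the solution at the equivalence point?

8.63

n(C6H5COOH) = 0.2505 x 0.02012 = 0.005040 mol; V(NaOH) at equivalence = 0.005040/0.2036 = 0.02475 L.
At equivalence all the acid is converted to C6H5COO-; total volume = 0.02012 + 0.02475 = 0.04487 L, so [C6H5COO-] = 0.005040/0.04487 = 0.1123 M.
Kb = Kw/Ka = 1.0e-14 / 6.3 x 10^-5 = 1.59e-10.
[OH^-] = sqrt(Kb x [C6H5COO-]) = sqrt(1.59e-10 x 0.1123) = 4.22e-6 M.
pOH = 5.37, so pH = 14.00 - 5.37 = 8.63.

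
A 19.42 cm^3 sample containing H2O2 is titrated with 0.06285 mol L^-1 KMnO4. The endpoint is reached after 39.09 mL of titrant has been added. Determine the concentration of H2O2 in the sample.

n(KMnO4) = 0.06285 x 0.03909 = 0.002457 mol.
From the balanced equation, 2 mol KMnO4 reacts with 5 mol H2O2, so n(H2O2) = 0.002457 x 5/2 = 0.006142 mol.
[H2O2] = 0.006142 / 0.01942 L = 0.316 M.

0.316 M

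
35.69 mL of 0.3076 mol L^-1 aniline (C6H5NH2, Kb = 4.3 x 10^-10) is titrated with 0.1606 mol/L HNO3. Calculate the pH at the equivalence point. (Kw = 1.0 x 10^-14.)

2.81

n(C6H5NH2) = 0.3076 x 0.03569 = 0.01098 mol; V(HNO3) at equivalence = 0.01098/0.1606 = 0.06836 L.
At equivalence the base is fully converted to C6H5NH3+; total volume = 0.1040 L, so [C6H5NH3+] = 0.01098/0.1040 = 0.1055 M.
Ka(C6H5NH3+) = Kw/Kb = 1.0e-14 / 4.3 x 10^-10 = 2.33e-5.
[H^+] = sqrt(Ka x [C6H5NH3+]) = sqrt(2.33e-5 x 0.1055) = 0.00157 M.
pH = -log(0.00157) = 2.81.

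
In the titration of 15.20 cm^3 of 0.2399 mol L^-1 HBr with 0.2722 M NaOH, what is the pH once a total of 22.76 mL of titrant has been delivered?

n(acid) = 0.2399 x 0.01520 = 0.003646 mol; n(NaOH) added = 0.2722 x 0.02276 = 0.006195 mol.
Base is in excess by 0.006195 - 0.003646 = 0.002549 mol in a total volume of 0.03796 L.
[OH^-] = 0.002549/0.03796 = 0.06714 M, so pOH = 1.17 and pH = 14.00 - 1.17 = 12.83.

12.83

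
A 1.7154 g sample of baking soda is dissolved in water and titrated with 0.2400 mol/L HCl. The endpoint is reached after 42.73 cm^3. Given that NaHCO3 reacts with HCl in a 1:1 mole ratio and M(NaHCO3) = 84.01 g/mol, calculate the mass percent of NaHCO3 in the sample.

50.2%

n(HCl) = 0.2400 x 0.04273 = 0.01026 mol.
n(NaHCO3) = 0.01026 / 1 = 0.01026 mol.
mass of NaHCO3 = 0.01026 x 84.01 = 0.8615 g.
% purity = 0.8615 / 1.7154 x 100 = 50.2%.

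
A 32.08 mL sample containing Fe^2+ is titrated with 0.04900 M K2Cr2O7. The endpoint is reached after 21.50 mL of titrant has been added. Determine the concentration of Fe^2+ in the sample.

n(K2Cr2O7) = 0.04900 x 0.02150 = 0.001054 mol.
From the balanced equation, 1 mol K2Cr2O7 reacts with 6 mol Fe^2+, so n(Fe^2+) = 0.001054 x 6/1 = 0.006321 mol.
[Fe^2+] = 0.006321 / 0.03208 L = 0.197 M.

0.197 M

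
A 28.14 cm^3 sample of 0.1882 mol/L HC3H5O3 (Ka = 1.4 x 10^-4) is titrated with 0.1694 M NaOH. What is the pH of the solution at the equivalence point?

n(HC3H5O3) = 0.1882 x 0.02814 = 0.005296 mol; V(NaOH) at equivalence = 0.005296/0.1694 = 0.03126 L.
At equivalence all the acid is converted to C3H5O3-; total volume = 0.02814 + 0.03126 = 0.05940 L, so [C3H5O3-] = 0.005296/0.05940 = 0.08915 M.
Kb = Kw/Ka = 1.0e-14 / 1.4 x 10^-4 = 7.14e-11.
[OH^-] = sqrt(Kb x [C3H5O3-]) = sqrt(7.14e-11 x 0.08915) = 2.52e-6 M.
pOH = 5.60, so pH = 14.00 - 5.60 = 8.40.

8.40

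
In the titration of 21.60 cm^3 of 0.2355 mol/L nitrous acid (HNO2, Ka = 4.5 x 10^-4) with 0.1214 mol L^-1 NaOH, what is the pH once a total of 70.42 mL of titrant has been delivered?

12.58

n(acid) = 0.2355 x 0.02160 = 0.005087 mol; n(NaOH) added = 0.1214 x 0.07042 = 0.008549 mol.
Base is in excess by 0.008549 - 0.005087 = 0.003462 mol in a total volume of 0.09202 L.
[OH^-] = 0.003462/0.09202 = 0.03762 M, so pOH = 1.42 and pH = 14.00 - 1.42 = 12.58.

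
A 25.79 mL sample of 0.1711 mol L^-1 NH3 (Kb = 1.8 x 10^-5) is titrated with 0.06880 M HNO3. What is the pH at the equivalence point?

n(NH3) = 0.1711 x 0.02579 = 0.004413 mol; V(HNO3) at equivalence = 0.004413/0.06880 = 0.06414 L.
At equivalence the base is fully converted to NH4+; total volume = 0.08993 L, so [NH4+] = 0.004413/0.08993 = 0.04907 M.
Ka(NH4+) = Kw/Kb = 1.0e-14 / 1.8 x 10^-5 = 5.56e-10.
[H^+] = sqrt(Ka x [NH4+]) = sqrt(5.56e-10 x 0.04907) = 5.22e-6 M.
pH = -log(5.22e-6) = 5.28.

5.28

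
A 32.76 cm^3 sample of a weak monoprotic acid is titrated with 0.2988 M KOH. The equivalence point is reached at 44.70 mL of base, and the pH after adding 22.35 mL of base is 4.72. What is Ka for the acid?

22.35 mL is half of the equivalence volume, so this is the half-equivalence point where [HA] = [A^-].
At half-equivalence pH = pKa, so pKa = 4.72.
Ka = 10^(-4.72) = 1.9 x 10^-5.

1.9 x 10^-5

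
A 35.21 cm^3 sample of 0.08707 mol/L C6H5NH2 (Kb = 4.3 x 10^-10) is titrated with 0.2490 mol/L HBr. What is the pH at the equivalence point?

n(C6H5NH2) = 0.08707 x 0.03521 = 0.003066 mol; V(HBr) at equivalence = 0.003066/0.2490 = 0.01231 L.
At equivalence the base is fully converted to C6H5NH3+; total volume = 0.04752 L, so [C6H5NH3+] = 0.003066/0.04752 = 0.06451 M.
Ka(C6H5NH3+) = Kw/Kb = 1.0e-14 / 4.3 x 10^-10 = 2.33e-5.
[H^+] = sqrt(Ka x [C6H5NH3+]) = sqrt(2.33e-5 x 0.06451) = 0.00122 M.
pH = -log(0.00122) = 2.91.

2.91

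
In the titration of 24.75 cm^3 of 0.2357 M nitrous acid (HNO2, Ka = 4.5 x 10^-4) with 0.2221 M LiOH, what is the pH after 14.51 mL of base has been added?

3.44

Initial n(HNO2) = 0.2357 x 0.02475 = 0.005834 mol.
n(LiOH) added = 0.2221 x 0.01451 = 0.003223 mol, converting that many moles of HNO2 to NO2-.
Remaining n(HNO2) = 0.002611 mol; n(NO2-) = 0.003223 mol.
By Henderson-Hasselbalch, pH = pKa + log([A^-]/[HA]) = 3.35 + log(0.003223/0.002611) = 3.35 + (+0.09) = 3.44.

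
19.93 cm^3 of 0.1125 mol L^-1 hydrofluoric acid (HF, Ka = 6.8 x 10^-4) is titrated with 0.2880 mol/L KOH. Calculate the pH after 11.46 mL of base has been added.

n(acid) = 0.1125 x 0.01993 = 0.002242 mol; n(KOH) added = 0.2880 x 0.01146 = 0.003300 mol.
Base is in excess by 0.003300 - 0.002242 = 0.001058 mol in a total volume of 0.03139 L.
[OH^-] = 0.001058/0.03139 = 0.03372 M, so pOH = 1.47 and pH = 14.00 - 1.47 = 12.53.

12.53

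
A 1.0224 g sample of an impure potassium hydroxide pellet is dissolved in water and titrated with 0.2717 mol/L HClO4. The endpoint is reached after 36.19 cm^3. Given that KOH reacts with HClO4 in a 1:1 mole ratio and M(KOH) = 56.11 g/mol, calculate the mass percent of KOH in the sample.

54.0%

n(HClO4) = 0.2717 x 0.03619 = 0.009833 mol.
n(KOH) = 0.009833 / 1 = 0.009833 mol.
mass of KOH = 0.009833 x 56.11 = 0.5517 g.
% purity = 0.5517 / 1.0224 x 100 = 54.0%.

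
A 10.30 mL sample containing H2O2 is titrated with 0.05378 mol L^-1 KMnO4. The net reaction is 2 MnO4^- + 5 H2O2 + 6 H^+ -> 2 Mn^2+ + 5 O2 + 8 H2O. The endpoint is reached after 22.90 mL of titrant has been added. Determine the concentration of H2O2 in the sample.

0.299 M

n(KMnO4) = 0.05378 x 0.02290 = 0.001232 mol.
From the balanced equation, 2 mol KMnO4 reacts with 5 mol H2O2, so n(H2O2) = 0.001232 x 5/2 = 0.003079 mol.
[H2O2] = 0.003079 / 0.01030 L = 0.299 M.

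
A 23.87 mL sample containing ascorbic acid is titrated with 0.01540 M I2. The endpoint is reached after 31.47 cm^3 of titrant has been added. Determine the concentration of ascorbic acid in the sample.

0.0203 M

n(I2) = 0.01540 x 0.03147 = 0.0004846 mol.
From the balanced equation, 1 mol I2 reacts with 1 mol ascorbic acid, so n(ascorbic acid) = 0.0004846 x 1/1 = 0.0004846 mol.
[ascorbic acid] = 0.0004846 / 0.02387 L = 0.0203 M.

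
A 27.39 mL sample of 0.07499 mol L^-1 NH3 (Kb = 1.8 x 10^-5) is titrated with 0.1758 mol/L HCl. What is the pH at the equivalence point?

n(NH3) = 0.07499 x 0.02739 = 0.002054 mol; V(HCl) at equivalence = 0.002054/0.1758 = 0.01168 L.
At equivalence the base is fully converted to NH4+; total volume = 0.03907 L, so [NH4+] = 0.002054/0.03907 = 0.05257 M.
Ka(NH4+) = Kw/Kb = 1.0e-14 / 1.8 x 10^-5 = 5.56e-10.
[H^+] = sqrt(Ka x [NH4+]) = sqrt(5.56e-10 x 0.05257) = 5.40e-6 M.
pH = -log(5.40e-6) = 5.27.

5.27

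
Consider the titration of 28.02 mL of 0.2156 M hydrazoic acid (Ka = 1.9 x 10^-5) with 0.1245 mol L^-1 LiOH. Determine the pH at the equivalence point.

8.81

n(HN3) = 0.2156 x 0.02802 = 0.006041 mol; V(LiOH) at equivalence = 0.006041/0.1245 = 0.04852 L.
At equivalence all the acid is converted to N3-; total volume = 0.02802 + 0.04852 = 0.07654 L, so [N3-] = 0.006041/0.07654 = 0.07892 M.
Kb = Kw/Ka = 1.0e-14 / 1.9 x 10^-5 = 5.26e-10.
[OH^-] = sqrt(Kb x [N3-]) = sqrt(5.26e-10 x 0.07892) = 6.45e-6 M.
pOH = 5.19, so pH = 14.00 - 5.19 = 8.81.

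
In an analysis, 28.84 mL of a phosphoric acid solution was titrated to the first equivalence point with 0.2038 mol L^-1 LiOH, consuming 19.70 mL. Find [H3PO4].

n(LiOH) = 0.2038 x 0.01970 = 0.004015 mol.
At the first equivalence point, 1 mol OH^- react per mol H3PO4, so n(H3PO4) = 0.004015 / 1 = 0.004015 mol.
[H3PO4] = 0.004015 / 0.02884 L = 0.139 M.

0.139 M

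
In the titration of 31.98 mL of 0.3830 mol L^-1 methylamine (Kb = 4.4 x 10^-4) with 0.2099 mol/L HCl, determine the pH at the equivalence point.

n(CH3NH2) = 0.3830 x 0.03198 = 0.01225 mol; V(HCl) at equivalence = 0.01225/0.2099 = 0.05835 L.
At equivalence the base is fully converted to CH3NH3+; total volume = 0.09033 L, so [CH3NH3+] = 0.01225/0.09033 = 0.1356 M.
Ka(CH3NH3+) = Kw/Kb = 1.0e-14 / 4.4 x 10^-4 = 2.27e-11.
[H^+] = sqrt(Ka x [CH3NH3+]) = sqrt(2.27e-11 x 0.1356) = 1.76e-6 M.
pH = -log(1.76e-6) = 5.76.

5.76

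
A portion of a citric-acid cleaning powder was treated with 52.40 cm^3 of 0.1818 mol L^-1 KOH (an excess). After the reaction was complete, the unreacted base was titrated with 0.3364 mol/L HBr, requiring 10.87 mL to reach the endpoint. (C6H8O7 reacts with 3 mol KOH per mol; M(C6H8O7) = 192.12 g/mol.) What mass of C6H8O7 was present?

Total n(KOH) added = 0.1818 x 0.05240 = 0.009526 mol.
n(HBr) used = 0.3364 x 0.01087 = 0.003657 mol, which equals the excess n(KOH).
So n(KOH) consumed by the sample = 0.009526 - 0.003657 = 0.005870 mol.
n(C6H8O7) = 0.005870 / 3 = 0.001957 mol.
mass = 0.001957 mol x 192.12 g/mol = 0.376 g.

0.376 g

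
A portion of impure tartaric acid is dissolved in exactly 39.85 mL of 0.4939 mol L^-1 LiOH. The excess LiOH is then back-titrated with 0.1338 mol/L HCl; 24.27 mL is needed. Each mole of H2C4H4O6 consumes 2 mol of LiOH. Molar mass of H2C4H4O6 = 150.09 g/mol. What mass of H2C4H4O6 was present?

1.23 g

Total n(LiOH) added = 0.4939 x 0.03985 = 0.01968 mol.
n(HCl) used = 0.1338 x 0.02427 = 0.003247 mol, which equals the excess n(LiOH).
So n(LiOH) consumed by the sample = 0.01968 - 0.003247 = 0.01643 mol.
n(H2C4H4O6) = 0.01643 / 2 = 0.008217 mol.
mass = 0.008217 mol x 150.09 g/mol = 1.23 g.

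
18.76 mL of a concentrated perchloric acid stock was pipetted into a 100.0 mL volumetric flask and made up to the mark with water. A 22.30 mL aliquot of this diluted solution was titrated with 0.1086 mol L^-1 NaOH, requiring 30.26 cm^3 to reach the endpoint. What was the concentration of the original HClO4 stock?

0.786 M

n(NaOH) = 0.1086 x 0.03026 = 0.003286 mol.
n(HClO4) in the aliquot = 0.003286 mol.
[diluted HClO4] = 0.003286 / 0.02230 = 0.1474 M.
Dilution factor = 100.0/18.76 = 5.330, so [stock] = 0.1474 x 5.330 = 0.786 M.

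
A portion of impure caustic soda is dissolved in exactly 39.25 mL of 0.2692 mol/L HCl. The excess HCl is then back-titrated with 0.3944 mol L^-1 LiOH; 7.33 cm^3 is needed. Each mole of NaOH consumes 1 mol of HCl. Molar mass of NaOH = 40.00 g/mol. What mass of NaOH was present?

Total n(HCl) added = 0.2692 x 0.03925 = 0.01057 mol.
n(LiOH) used = 0.3944 x 0.007330 = 0.002891 mol, which equals the excess n(HCl).
So n(HCl) consumed by the sample = 0.01057 - 0.002891 = 0.007675 mol.
n(NaOH) = 0.007675 / 1 = 0.007675 mol.
mass = 0.007675 mol x 40.00 g/mol = 0.307 g.

0.307 g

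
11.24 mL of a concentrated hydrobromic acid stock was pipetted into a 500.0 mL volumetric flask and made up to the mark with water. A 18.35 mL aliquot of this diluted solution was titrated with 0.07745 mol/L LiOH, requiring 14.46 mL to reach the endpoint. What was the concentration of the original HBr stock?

n(LiOH) = 0.07745 x 0.01446 = 0.001120 mol.
n(HBr) in the aliquot = 0.001120 mol.
[diluted HBr] = 0.001120 / 0.01835 = 0.06103 M.
Dilution factor = 500.0/11.24 = 44.48, so [stock] = 0.06103 x 44.48 = 2.71 M.

2.71 M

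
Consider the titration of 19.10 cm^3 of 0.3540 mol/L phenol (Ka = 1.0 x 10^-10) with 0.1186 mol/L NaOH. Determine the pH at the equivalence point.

11.47

n(C6H5OH) = 0.3540 x 0.01910 = 0.006761 mol; V(NaOH) at equivalence = 0.006761/0.1186 = 0.05701 L.
At equivalence all the acid is converted to C6H5O-; total volume = 0.01910 + 0.05701 = 0.07611 L, so [C6H5O-] = 0.006761/0.07611 = 0.08884 M.
Kb = Kw/Ka = 1.0e-14 / 1.0 x 10^-10 = 0.000100.
[OH^-] = sqrt(Kb x [C6H5O-]) = sqrt(0.000100 x 0.08884) = 0.00298 M.
pOH = 2.53, so pH = 14.00 - 2.53 = 11.47.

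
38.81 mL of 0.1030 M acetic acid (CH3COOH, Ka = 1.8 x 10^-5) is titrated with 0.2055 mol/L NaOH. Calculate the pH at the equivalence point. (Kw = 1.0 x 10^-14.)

n(CH3COOH) = 0.1030 x 0.03881 = 0.003997 mol; V(NaOH) at equivalence = 0.003997/0.2055 = 0.01945 L.
At equivalence all the acid is converted to CH3COO-; total volume = 0.03881 + 0.01945 = 0.05826 L, so [CH3COO-] = 0.003997/0.05826 = 0.06861 M.
Kb = Kw/Ka = 1.0e-14 / 1.8 x 10^-5 = 5.56e-10.
[OH^-] = sqrt(Kb x [CH3COO-]) = sqrt(5.56e-10 x 0.06861) = 6.17e-6 M.
pOH = 5.21, so pH = 14.00 - 5.21 = 8.79.

8.79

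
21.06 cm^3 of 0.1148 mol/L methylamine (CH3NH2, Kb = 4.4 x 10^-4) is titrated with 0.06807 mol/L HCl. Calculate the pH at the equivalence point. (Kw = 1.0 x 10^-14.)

n(CH3NH2) = 0.1148 x 0.02106 = 0.002418 mol; V(HCl) at equivalence = 0.002418/0.06807 = 0.03552 L.
At equivalence the base is fully converted to CH3NH3+; total volume = 0.05658 L, so [CH3NH3+] = 0.002418/0.05658 = 0.04273 M.
Ka(CH3NH3+) = Kw/Kb = 1.0e-14 / 4.4 x 10^-4 = 2.27e-11.
[H^+] = sqrt(Ka x [CH3NH3+]) = sqrt(2.27e-11 x 0.04273) = 9.85e-7 M.
pH = -log(9.85e-7) = 6.01.

6.01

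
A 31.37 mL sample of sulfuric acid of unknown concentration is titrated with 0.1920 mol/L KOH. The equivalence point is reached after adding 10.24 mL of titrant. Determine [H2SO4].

n(KOH) delivered = 0.1920 x 0.01024 = 0.001966 mol.
The reaction is 1 H2SO4 + 2 KOH, so n(H2SO4) = 0.001966 x 1/2 = 0.0009830 mol.
[H2SO4] = 0.0009830 mol / 0.03137 L = 0.0313 M.

0.0313 M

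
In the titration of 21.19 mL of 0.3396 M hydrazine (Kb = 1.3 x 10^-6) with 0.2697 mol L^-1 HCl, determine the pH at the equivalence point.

n(N2H4) = 0.3396 x 0.02119 = 0.007196 mol; V(HCl) at equivalence = 0.007196/0.2697 = 0.02668 L.
At equivalence the base is fully converted to N2H5+; total volume = 0.04787 L, so [N2H5+] = 0.007196/0.04787 = 0.1503 M.
Ka(N2H5+) = Kw/Kb = 1.0e-14 / 1.3 x 10^-6 = 7.69e-9.
[H^+] = sqrt(Ka x [N2H5+]) = sqrt(7.69e-9 x 0.1503) = 3.40e-5 M.
pH = -log(3.40e-5) = 4.47.

4.47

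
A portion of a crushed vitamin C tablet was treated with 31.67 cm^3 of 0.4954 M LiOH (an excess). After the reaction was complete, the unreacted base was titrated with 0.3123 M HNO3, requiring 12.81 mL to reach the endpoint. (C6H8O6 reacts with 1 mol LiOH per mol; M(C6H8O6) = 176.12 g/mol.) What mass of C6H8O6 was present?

2.06 g

Total n(LiOH) added = 0.4954 x 0.03167 = 0.01569 mol.
n(HNO3) used = 0.3123 x 0.01281 = 0.004001 mol, which equals the excess n(LiOH).
So n(LiOH) consumed by the sample = 0.01569 - 0.004001 = 0.01169 mol.
n(C6H8O6) = 0.01169 / 1 = 0.01169 mol.
mass = 0.01169 mol x 176.12 g/mol = 2.06 g.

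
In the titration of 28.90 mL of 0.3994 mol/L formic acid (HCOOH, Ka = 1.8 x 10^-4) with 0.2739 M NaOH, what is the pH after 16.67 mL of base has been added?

Initial n(HCOOH) = 0.3994 x 0.02890 = 0.01154 mol.
n(NaOH) added = 0.2739 x 0.01667 = 0.004566 mol, converting that many moles of HCOOH to HCOO-.
Remaining n(HCOOH) = 0.006977 mol; n(HCOO-) = 0.004566 mol.
By Henderson-Hasselbalch, pH = pKa + log([A^-]/[HA]) = 3.74 + log(0.004566/0.006977) = 3.74 + (-0.18) = 3.56.

3.56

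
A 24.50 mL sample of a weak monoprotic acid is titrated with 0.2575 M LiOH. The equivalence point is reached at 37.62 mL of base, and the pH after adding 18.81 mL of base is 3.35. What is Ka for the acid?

4.5 x 10^-4

18.81 mL is half of the equivalence volume, so this is the half-equivalence point where [HA] = [A^-].
At half-equivalence pH = pKa, so pKa = 3.35.
Ka = 10^(-3.35) = 4.5 x 10^-4.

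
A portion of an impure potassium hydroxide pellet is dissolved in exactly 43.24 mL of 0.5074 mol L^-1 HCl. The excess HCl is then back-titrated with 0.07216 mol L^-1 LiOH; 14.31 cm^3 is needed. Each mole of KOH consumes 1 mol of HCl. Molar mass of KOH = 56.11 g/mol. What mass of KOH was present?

1.17 g

Total n(HCl) added = 0.5074 x 0.04324 = 0.02194 mol.
n(LiOH) used = 0.07216 x 0.01431 = 0.001033 mol, which equals the excess n(HCl).
So n(HCl) consumed by the sample = 0.02194 - 0.001033 = 0.02091 mol.
n(KOH) = 0.02091 / 1 = 0.02091 mol.
mass = 0.02091 mol x 56.11 g/mol = 1.17 g.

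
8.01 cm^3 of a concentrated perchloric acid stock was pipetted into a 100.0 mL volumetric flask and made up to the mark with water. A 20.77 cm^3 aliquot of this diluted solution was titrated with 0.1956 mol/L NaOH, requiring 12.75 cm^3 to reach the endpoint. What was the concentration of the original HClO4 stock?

1.50 M

n(NaOH) = 0.1956 x 0.01275 = 0.002494 mol.
n(HClO4) in the aliquot = 0.002494 mol.
[diluted HClO4] = 0.002494 / 0.02077 = 0.1201 M.
Dilution factor = 100.0/8.010 = 12.48, so [stock] = 0.1201 x 12.48 = 1.50 M.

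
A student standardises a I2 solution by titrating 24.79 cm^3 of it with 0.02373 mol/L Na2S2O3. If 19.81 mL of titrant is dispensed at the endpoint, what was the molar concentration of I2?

n(Na2S2O3) = 0.02373 x 0.01981 = 0.0004701 mol.
From the balanced equation, 2 mol Na2S2O3 reacts with 1 mol I2, so n(I2) = 0.0004701 x 1/2 = 0.0002350 mol.
[I2] = 0.0002350 / 0.02479 L = 0.00948 M.

0.00948 M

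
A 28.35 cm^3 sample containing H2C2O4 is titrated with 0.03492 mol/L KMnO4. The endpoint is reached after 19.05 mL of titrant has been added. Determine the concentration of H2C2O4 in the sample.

n(KMnO4) = 0.03492 x 0.01905 = 0.0006652 mol.
From the balanced equation, 2 mol KMnO4 reacts with 5 mol H2C2O4, so n(H2C2O4) = 0.0006652 x 5/2 = 0.001663 mol.
[H2C2O4] = 0.001663 / 0.02835 L = 0.0587 M.

0.0587 M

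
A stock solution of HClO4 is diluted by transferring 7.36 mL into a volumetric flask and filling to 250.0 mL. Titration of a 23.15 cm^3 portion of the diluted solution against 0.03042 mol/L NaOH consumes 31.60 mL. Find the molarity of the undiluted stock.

n(NaOH) = 0.03042 x 0.03160 = 0.0009613 mol.
n(HClO4) in the aliquot = 0.0009613 mol.
[diluted HClO4] = 0.0009613 / 0.02315 = 0.04152 M.
Dilution factor = 250.0/7.360 = 33.97, so [stock] = 0.04152 x 33.97 = 1.41 M.

1.41 M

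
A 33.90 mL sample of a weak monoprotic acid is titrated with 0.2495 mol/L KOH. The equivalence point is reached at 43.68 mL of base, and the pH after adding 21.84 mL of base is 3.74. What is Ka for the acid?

21.84 mL is half of the equivalence volume, so this is the half-equivalence point where [HA] = [A^-].
At half-equivalence pH = pKa, so pKa = 3.74.
Ka = 10^(-3.74) = 1.8 x 10^-4.

1.8 x 10^-4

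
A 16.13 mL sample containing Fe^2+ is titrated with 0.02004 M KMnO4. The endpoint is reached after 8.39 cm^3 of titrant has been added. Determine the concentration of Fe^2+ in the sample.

0.0521 M

n(KMnO4) = 0.02004 x 0.008390 = 0.0001681 mol.
From the balanced equation, 1 mol KMnO4 reacts with 5 mol Fe^2+, so n(Fe^2+) = 0.0001681 x 5/1 = 0.0008407 mol.
[Fe^2+] = 0.0008407 / 0.01613 L = 0.0521 M.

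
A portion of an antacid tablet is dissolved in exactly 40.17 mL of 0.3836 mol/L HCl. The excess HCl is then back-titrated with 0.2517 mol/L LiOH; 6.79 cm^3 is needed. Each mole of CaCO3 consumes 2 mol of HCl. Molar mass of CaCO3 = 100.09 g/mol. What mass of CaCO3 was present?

0.686 g

Total n(HCl) added = 0.3836 x 0.04017 = 0.01541 mol.
n(LiOH) used = 0.2517 x 0.006790 = 0.001709 mol, which equals the excess n(HCl).
So n(HCl) consumed by the sample = 0.01541 - 0.001709 = 0.01370 mol.
n(CaCO3) = 0.01370 / 2 = 0.006850 mol.
mass = 0.006850 mol x 100.09 g/mol = 0.686 g.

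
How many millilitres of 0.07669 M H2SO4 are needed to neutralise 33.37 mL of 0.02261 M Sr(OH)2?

9.84 mL

n(Sr(OH)2) = 0.02261 mol/L x 0.03337 L = 0.0007545 mol.
At equivalence n(H2SO4) = n(Sr(OH)2) = 0.0007545 mol.
V(H2SO4) = 0.0007545 / 0.07669 = 0.009838 L = 9.84 mL.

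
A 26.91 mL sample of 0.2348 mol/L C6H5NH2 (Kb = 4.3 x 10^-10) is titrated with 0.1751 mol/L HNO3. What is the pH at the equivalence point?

2.82

n(C6H5NH2) = 0.2348 x 0.02691 = 0.006318 mol; V(HNO3) at equivalence = 0.006318/0.1751 = 0.03608 L.
At equivalence the base is fully converted to C6H5NH3+; total volume = 0.06299 L, so [C6H5NH3+] = 0.006318/0.06299 = 0.1003 M.
Ka(C6H5NH3+) = Kw/Kb = 1.0e-14 / 4.3 x 10^-10 = 2.33e-5.
[H^+] = sqrt(Ka x [C6H5NH3+]) = sqrt(2.33e-5 x 0.1003) = 0.00153 M.
pH = -log(0.00153) = 2.82.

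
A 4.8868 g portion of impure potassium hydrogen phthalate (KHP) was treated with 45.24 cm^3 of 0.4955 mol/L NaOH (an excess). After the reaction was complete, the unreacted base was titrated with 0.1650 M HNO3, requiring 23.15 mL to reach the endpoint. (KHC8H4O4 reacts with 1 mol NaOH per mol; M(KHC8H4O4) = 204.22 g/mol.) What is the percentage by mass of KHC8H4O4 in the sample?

77.7%

Total n(NaOH) added = 0.4955 x 0.04524 = 0.02242 mol.
n(HNO3) used = 0.1650 x 0.02315 = 0.003820 mol, which equals the excess n(NaOH).
So n(NaOH) consumed by the sample = 0.02242 - 0.003820 = 0.01860 mol.
n(KHC8H4O4) = 0.01860 / 1 = 0.01860 mol.
mass KHC8H4O4 = 0.01860 x 204.22 = 3.798 g, so %KHC8H4O4 = 3.798/4.8868 x 100 = 77.7%.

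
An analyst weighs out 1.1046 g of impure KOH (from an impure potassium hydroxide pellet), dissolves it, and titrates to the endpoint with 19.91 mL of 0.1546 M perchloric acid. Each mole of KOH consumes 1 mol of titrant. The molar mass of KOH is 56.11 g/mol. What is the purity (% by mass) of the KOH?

n(HClO4) = 0.1546 x 0.01991 = 0.003078 mol.
n(KOH) = 0.003078 / 1 = 0.003078 mol.
mass of KOH = 0.003078 x 56.11 = 0.1727 g.
% purity = 0.1727 / 1.1046 x 100 = 15.6%.

15.6%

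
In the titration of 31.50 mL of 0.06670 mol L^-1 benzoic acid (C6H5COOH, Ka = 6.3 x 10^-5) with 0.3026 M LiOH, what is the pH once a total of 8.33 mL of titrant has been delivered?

12.02

n(acid) = 0.06670 x 0.03150 = 0.002101 mol; n(LiOH) added = 0.3026 x 0.008330 = 0.002521 mol.
Base is in excess by 0.002521 - 0.002101 = 0.0004196 mol in a total volume of 0.03983 L.
[OH^-] = 0.0004196/0.03983 = 0.01053 M, so pOH = 1.98 and pH = 14.00 - 1.98 = 12.02.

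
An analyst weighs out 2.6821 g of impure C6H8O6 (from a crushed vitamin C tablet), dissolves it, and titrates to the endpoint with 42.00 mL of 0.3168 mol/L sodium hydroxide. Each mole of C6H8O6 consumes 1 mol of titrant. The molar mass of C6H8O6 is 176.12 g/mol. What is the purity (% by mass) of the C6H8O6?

n(NaOH) = 0.3168 x 0.04200 = 0.01331 mol.
n(C6H8O6) = 0.01331 / 1 = 0.01331 mol.
mass of C6H8O6 = 0.01331 x 176.12 = 2.343 g.
% purity = 2.343 / 2.6821 x 100 = 87.4%.

87.4%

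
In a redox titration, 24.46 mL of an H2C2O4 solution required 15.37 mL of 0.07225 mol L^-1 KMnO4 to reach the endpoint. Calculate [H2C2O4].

0.113 M

n(KMnO4) = 0.07225 x 0.01537 = 0.001110 mol.
From the balanced equation, 2 mol KMnO4 reacts with 5 mol H2C2O4, so n(H2C2O4) = 0.001110 x 5/2 = 0.002776 mol.
[H2C2O4] = 0.002776 / 0.02446 L = 0.113 M.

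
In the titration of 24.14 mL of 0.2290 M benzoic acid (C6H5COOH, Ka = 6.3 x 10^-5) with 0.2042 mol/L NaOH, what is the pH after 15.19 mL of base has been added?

Initial n(C6H5COOH) = 0.2290 x 0.02414 = 0.005528 mol.
n(NaOH) added = 0.2042 x 0.01519 = 0.003102 mol, converting that many moles of C6H5COOH to C6H5COO-.
Remaining n(C6H5COOH) = 0.002426 mol; n(C6H5COO-) = 0.003102 mol.
By Henderson-Hasselbalch, pH = pKa + log([A^-]/[HA]) = 4.20 + log(0.003102/0.002426) = 4.20 + (+0.11) = 4.31.

4.31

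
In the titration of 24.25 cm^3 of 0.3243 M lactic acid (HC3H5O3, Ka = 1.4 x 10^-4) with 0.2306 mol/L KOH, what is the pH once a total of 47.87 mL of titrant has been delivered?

12.64

n(acid) = 0.3243 x 0.02425 = 0.007864 mol; n(KOH) added = 0.2306 x 0.04787 = 0.01104 mol.
Base is in excess by 0.01104 - 0.007864 = 0.003175 mol in a total volume of 0.07212 L.
[OH^-] = 0.003175/0.07212 = 0.04402 M, so pOH = 1.36 and pH = 14.00 - 1.36 = 12.64.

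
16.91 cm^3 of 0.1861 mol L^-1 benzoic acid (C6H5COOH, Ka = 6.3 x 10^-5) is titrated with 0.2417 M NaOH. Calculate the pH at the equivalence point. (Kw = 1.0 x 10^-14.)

8.61

n(C6H5COOH) = 0.1861 x 0.01691 = 0.003147 mol; V(NaOH) at equivalence = 0.003147/0.2417 = 0.01302 L.
At equivalence all the acid is converted to C6H5COO-; total volume = 0.01691 + 0.01302 = 0.02993 L, so [C6H5COO-] = 0.003147/0.02993 = 0.1051 M.
Kb = Kw/Ka = 1.0e-14 / 6.3 x 10^-5 = 1.59e-10.
[OH^-] = sqrt(Kb x [C6H5COO-]) = sqrt(1.59e-10 x 0.1051) = 4.09e-6 M.
pOH = 5.39, so pH = 14.00 - 5.39 = 8.61.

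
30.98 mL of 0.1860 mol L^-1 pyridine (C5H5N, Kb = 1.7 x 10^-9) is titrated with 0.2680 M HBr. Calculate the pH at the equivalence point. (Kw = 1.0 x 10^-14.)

3.09

n(C5H5N) = 0.1860 x 0.03098 = 0.005762 mol; V(HBr) at equivalence = 0.005762/0.2680 = 0.02150 L.
At equivalence the base is fully converted to C5H5NH+; total volume = 0.05248 L, so [C5H5NH+] = 0.005762/0.05248 = 0.1098 M.
Ka(C5H5NH+) = Kw/Kb = 1.0e-14 / 1.7 x 10^-9 = 5.88e-6.
[H^+] = sqrt(Ka x [C5H5NH+]) = sqrt(5.88e-6 x 0.1098) = 0.000804 M.
pH = -log(0.000804) = 3.09.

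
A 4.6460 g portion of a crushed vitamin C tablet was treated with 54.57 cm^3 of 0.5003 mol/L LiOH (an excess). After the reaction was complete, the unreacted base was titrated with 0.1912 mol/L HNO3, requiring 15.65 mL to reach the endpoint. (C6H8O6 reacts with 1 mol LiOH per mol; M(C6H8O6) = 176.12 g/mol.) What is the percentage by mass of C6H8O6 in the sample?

92.2%

Total n(LiOH) added = 0.5003 x 0.05457 = 0.02730 mol.
n(HNO3) used = 0.1912 x 0.01565 = 0.002992 mol, which equals the excess n(LiOH).
So n(LiOH) consumed by the sample = 0.02730 - 0.002992 = 0.02431 mol.
n(C6H8O6) = 0.02431 / 1 = 0.02431 mol.
mass C6H8O6 = 0.02431 x 176.12 = 4.281 g, so %C6H8O6 = 4.281/4.6460 x 100 = 92.2%.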